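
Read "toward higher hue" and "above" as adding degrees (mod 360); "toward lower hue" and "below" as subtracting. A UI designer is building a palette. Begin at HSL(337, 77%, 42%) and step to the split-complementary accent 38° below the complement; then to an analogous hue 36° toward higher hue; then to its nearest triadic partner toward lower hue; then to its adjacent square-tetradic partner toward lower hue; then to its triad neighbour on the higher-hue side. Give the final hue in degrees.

65°

+142° (split-comp 38° ↓): 337 + 142 = 479 → 479 − 360 = 119°
+36° (analog 36° ↑): 119 + 36 = 155°
−120° (triadic ↓): 155 − 120 = 35°
−90° (square ↓): 35 − 90 = -55 → -55 + 360 = 305°
+120° (triadic ↑): 305 + 120 = 425 → 425 − 360 = 65°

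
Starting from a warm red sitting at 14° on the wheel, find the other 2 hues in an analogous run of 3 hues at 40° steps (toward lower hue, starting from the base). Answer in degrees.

334° and 294°

Analogous hues sit every 40° along the wheel.
14 − 40 = -26 → -26 + 360 = 334°
14 − 80 = -66 → -66 + 360 = 294°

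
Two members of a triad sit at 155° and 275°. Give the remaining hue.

35°

A triad spaces three hues 120° apart.
The full set is {35°, 155°, 275°}.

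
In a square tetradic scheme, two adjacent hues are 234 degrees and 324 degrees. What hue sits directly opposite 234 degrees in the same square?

54°

A square tetradic scheme places four hues 90° apart; opposite corners are 180° apart.
234 + 180 = 414 → 414 − 360 = 54°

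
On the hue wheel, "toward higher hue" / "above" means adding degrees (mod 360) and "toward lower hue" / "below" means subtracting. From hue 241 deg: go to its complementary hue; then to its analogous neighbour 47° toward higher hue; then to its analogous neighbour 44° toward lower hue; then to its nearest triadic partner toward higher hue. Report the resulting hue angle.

184°

complement +180°: 241 + 180 = 421 → 421 − 360 = 61°
analog 47° ↑ +47°: 61 + 47 = 108°
analog 44° ↓ −44°: 108 − 44 = 64°
triadic ↑ +120°: 64 + 120 = 184°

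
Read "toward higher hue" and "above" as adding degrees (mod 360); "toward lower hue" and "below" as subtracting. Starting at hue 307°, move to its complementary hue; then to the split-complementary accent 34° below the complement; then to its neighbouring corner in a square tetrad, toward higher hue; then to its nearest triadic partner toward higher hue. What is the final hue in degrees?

123°

complement +180°: 307 + 180 = 487 → 487 − 360 = 127°
split-comp 34° ↓ +146°: 127 + 146 = 273°
square ↑ +90°: 273 + 90 = 363 → 363 − 360 = 3°
triadic ↑ +120°: 3 + 120 = 123°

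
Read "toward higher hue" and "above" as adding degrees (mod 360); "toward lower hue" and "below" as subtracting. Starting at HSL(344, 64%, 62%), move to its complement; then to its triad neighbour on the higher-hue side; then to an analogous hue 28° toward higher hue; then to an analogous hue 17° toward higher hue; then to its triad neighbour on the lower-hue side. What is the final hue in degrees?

complement +180°: 344 + 180 = 524 → 524 − 360 = 164°
triadic ↑ +120°: 164 + 120 = 284°
analog 28° ↑ +28°: 284 + 28 = 312°
analog 17° ↑ +17°: 312 + 17 = 329°
triadic ↓ −120°: 329 − 120 = 209°

209°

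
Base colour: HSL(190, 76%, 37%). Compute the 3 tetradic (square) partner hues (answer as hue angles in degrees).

280°, 10°, 100°

A square tetradic scheme places four hues every 90°.
190 + 90 = 280°
190 + 180 = 370 → 370 − 360 = 10°
190 + 270 = 460 → 460 − 360 = 100°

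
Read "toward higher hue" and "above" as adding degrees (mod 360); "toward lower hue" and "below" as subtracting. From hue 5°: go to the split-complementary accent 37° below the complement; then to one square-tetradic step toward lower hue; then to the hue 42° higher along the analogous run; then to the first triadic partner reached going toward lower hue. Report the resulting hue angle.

340°

5 + 143 = 148°   (split-comp 37° ↓)
148 − 90 = 58°   (square ↓)
58 + 42 = 100°   (analog 42° ↑)
100 − 120 = -20 → -20 + 360 = 340°   (triadic ↓)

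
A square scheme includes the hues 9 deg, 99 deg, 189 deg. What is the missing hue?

279°

A square tetradic scheme places four hues every 90°.
The full set through 9° is {9°, 99°, 189°, 279°}.
Given {9°, 99°, 189°}, the missing hue is 279°.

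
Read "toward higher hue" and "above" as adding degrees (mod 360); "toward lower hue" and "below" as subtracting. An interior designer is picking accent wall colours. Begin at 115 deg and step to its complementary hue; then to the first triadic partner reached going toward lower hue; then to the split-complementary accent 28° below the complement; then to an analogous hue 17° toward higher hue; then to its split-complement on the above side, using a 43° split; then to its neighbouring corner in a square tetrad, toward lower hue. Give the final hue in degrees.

+180° (complement): 115 + 180 = 295°
−120° (triadic ↓): 295 − 120 = 175°
+152° (split-comp 28° ↓): 175 + 152 = 327°
+17° (analog 17° ↑): 327 + 17 = 344°
+223° (split-comp 43° ↑): 344 + 223 = 567 → 567 − 360 = 207°
−90° (square ↓): 207 − 90 = 117°

117°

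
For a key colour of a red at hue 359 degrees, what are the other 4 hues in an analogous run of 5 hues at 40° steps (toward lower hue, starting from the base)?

319°, 279°, 239°, 199°

Analogous hues sit every 40° along the wheel.
359 − 40 = 319°
359 − 80 = 279°
359 − 120 = 239°
359 − 160 = 199°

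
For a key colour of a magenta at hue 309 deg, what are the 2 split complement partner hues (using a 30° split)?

Split-complementary hues sit 30° either side of the complement.
Complement of 309 deg: 309 + 180 = 489 → 489 − 360 = 129°
129 − 30 = 99°
129 + 30 = 159°

99° and 159°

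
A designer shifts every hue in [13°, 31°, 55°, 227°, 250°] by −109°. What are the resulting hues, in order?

13 − 109 = -96 → -96 + 360 = 264°
31 − 109 = -78 → -78 + 360 = 282°
55 − 109 = -54 → -54 + 360 = 306°
227 − 109 = 118°
250 − 109 = 141°

264°, 282°, 306°, 118°, 141°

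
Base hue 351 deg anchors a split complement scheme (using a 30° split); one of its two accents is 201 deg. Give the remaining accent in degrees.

Split-complementary hues sit 30° either side of the complement.
Complement of the base 351°: 351 + 180 = 531 → 531 − 360 = 171°
The given accent 201° is 30° one side of 171°; the other accent sits 30° the other side: 171 − 30 = 141°

141°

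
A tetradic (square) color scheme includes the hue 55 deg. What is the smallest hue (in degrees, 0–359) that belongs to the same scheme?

55°

A square tetradic scheme places four hues every 90°.
The full set through 55° is {55°, 145°, 235°, 325°}.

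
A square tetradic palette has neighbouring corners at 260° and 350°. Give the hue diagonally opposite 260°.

80°

A square tetradic scheme places four hues 90° apart; opposite corners are 180° apart.
260 + 180 = 440 → 440 − 360 = 80°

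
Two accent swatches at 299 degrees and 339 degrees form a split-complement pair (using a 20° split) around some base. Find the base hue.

139°

The accents sit 20° either side of the complement, so the complement is their short-arc midpoint on the wheel.
Short-arc midpoint of 299° and 339°: 319°.
Base is 180° from the complement: 319 − 180 = 139°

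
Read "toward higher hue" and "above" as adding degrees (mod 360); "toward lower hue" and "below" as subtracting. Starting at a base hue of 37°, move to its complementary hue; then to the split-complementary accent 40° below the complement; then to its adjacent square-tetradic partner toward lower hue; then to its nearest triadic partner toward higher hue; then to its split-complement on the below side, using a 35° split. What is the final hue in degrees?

37 + 180 = 217°   (complement)
217 + 140 = 357°   (split-comp 40° ↓)
357 − 90 = 267°   (square ↓)
267 + 120 = 387 → 387 − 360 = 27°   (triadic ↑)
27 + 145 = 172°   (split-comp 35° ↓)

172°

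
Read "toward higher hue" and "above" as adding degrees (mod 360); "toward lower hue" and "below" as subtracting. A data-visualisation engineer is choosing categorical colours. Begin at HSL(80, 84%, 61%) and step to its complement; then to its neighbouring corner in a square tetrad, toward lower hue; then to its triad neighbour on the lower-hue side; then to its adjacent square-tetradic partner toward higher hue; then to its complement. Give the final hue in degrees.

+180° (complement): 80 + 180 = 260°
−90° (square ↓): 260 − 90 = 170°
−120° (triadic ↓): 170 − 120 = 50°
+90° (square ↑): 50 + 90 = 140°
+180° (complement): 140 + 180 = 320°

320°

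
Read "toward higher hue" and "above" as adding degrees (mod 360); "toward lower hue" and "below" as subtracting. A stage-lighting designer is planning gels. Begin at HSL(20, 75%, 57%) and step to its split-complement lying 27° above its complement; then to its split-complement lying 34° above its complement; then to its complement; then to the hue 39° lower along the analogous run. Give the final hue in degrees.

20 + 207 = 227°   (split-comp 27° ↑)
227 + 214 = 441 → 441 − 360 = 81°   (split-comp 34° ↑)
81 + 180 = 261°   (complement)
261 − 39 = 222°   (analog 39° ↓)

222°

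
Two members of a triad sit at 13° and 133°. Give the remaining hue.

A triad spaces three hues 120° apart.
The full set is {13°, 133°, 253°}.

253°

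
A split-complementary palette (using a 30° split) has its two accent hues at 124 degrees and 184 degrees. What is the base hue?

334°

The accents sit 30° either side of the complement, so the complement is their short-arc midpoint on the wheel.
Short-arc midpoint of 124° and 184°: 154°.
Base is 180° from the complement: 154 − 180 = -26 → -26 + 360 = 334°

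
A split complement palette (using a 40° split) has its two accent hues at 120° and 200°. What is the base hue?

The accents sit 40° either side of the complement, so the complement is their short-arc midpoint on the wheel.
Short-arc midpoint of 120° and 200°: 160°.
Base is 180° from the complement: 160 − 180 = -20 → -20 + 360 = 340°

340°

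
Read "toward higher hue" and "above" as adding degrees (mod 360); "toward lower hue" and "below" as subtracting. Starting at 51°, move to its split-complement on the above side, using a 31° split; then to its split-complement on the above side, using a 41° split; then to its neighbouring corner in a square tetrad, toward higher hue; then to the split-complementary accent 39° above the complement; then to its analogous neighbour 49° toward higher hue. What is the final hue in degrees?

51 + 211 = 262°   (split-comp 31° ↑)
262 + 221 = 483 → 483 − 360 = 123°   (split-comp 41° ↑)
123 + 90 = 213°   (square ↑)
213 + 219 = 432 → 432 − 360 = 72°   (split-comp 39° ↑)
72 + 49 = 121°   (analog 49° ↑)

121°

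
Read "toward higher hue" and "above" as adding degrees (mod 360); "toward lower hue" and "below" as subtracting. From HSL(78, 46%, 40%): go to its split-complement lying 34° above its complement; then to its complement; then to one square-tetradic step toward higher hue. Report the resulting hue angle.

split-comp 34° ↑ +214°: 78 + 214 = 292°
complement +180°: 292 + 180 = 472 → 472 − 360 = 112°
square ↑ +90°: 112 + 90 = 202°

202°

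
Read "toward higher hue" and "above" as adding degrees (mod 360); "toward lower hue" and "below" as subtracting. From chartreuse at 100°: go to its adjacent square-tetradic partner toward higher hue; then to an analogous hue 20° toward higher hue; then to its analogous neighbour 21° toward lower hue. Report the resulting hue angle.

189°

100 + 90 = 190°   (square ↑)
190 + 20 = 210°   (analog 20° ↑)
210 − 21 = 189°   (analog 21° ↓)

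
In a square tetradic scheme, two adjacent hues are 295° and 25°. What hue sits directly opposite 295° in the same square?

A square tetradic scheme places four hues 90° apart; opposite corners are 180° apart.
295 + 180 = 475 → 475 − 360 = 115°

115°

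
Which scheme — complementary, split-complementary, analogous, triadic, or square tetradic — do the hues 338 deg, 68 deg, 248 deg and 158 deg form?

square tetradic

Sort the hues: 68°, 158°, 248°, 338°.
Successive gaps around the wheel: 90°, 90°, 90°, 90°.
Four hues every 90° form a square tetradic scheme.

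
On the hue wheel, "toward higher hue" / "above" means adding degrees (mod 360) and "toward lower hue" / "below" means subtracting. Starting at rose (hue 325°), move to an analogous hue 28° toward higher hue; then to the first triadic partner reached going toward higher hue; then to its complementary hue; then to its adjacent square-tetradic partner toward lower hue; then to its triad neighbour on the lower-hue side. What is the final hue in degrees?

+28° (analog 28° ↑): 325 + 28 = 353°
+120° (triadic ↑): 353 + 120 = 473 → 473 − 360 = 113°
+180° (complement): 113 + 180 = 293°
−90° (square ↓): 293 − 90 = 203°
−120° (triadic ↓): 203 − 120 = 83°

83°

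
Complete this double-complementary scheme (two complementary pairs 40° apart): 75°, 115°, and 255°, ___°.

295°

A rectangular tetradic uses two complementary pairs 40° apart: offsets 0°, 40°, 180°, 220°.
Among {75°, 115°, 255°}, 75° and 255° are a 180° pair.
The remaining hue 115° needs its own complement: 115 + 180 = 295°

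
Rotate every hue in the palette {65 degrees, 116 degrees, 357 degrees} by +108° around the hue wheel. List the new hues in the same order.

173°, 224°, 105°

65 + 108 = 173°
116 + 108 = 224°
357 + 108 = 465 → 465 − 360 = 105°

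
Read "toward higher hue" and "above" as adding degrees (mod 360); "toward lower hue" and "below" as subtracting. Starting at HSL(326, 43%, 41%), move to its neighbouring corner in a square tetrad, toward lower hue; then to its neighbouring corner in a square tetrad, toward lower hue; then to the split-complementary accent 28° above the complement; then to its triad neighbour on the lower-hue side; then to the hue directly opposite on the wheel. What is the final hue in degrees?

square ↓ −90°: 326 − 90 = 236°
square ↓ −90°: 236 − 90 = 146°
split-comp 28° ↑ +208°: 146 + 208 = 354°
triadic ↓ −120°: 354 − 120 = 234°
complement +180°: 234 + 180 = 414 → 414 − 360 = 54°

54°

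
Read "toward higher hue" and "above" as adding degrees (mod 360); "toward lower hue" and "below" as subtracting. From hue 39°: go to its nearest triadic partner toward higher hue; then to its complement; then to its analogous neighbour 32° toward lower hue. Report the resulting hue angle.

+120° (triadic ↑): 39 + 120 = 159°
+180° (complement): 159 + 180 = 339°
−32° (analog 32° ↓): 339 − 32 = 307°

307°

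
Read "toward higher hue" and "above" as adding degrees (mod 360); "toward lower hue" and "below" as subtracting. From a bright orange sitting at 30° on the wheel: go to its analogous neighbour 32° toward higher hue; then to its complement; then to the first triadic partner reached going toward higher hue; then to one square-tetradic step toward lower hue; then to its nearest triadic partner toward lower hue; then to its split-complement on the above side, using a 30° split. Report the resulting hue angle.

+32° (analog 32° ↑): 30 + 32 = 62°
+180° (complement): 62 + 180 = 242°
+120° (triadic ↑): 242 + 120 = 362 → 362 − 360 = 2°
−90° (square ↓): 2 − 90 = -88 → -88 + 360 = 272°
−120° (triadic ↓): 272 − 120 = 152°
+210° (split-comp 30° ↑): 152 + 210 = 362 → 362 − 360 = 2°

2°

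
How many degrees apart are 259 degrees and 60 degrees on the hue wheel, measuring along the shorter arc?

161°

|259 − 60| = 199.
The shorter arc is 360 − 199 = 161°.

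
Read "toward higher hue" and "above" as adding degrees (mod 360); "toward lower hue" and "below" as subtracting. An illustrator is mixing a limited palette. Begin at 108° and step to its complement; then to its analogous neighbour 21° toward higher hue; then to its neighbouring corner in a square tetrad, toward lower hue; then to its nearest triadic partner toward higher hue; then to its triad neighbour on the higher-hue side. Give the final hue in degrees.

complement +180°: 108 + 180 = 288°
analog 21° ↑ +21°: 288 + 21 = 309°
square ↓ −90°: 309 − 90 = 219°
triadic ↑ +120°: 219 + 120 = 339°
triadic ↑ +120°: 339 + 120 = 459 → 459 − 360 = 99°

99°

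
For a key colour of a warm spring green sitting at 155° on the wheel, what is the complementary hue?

The complement sits 180° across the wheel.
155 + 180 = 335°

335°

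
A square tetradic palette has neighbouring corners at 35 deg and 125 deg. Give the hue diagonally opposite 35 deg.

A square tetradic scheme places four hues 90° apart; opposite corners are 180° apart.
35 + 180 = 215°

215°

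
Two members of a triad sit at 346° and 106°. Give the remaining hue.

A triad spaces three hues 120° apart.
The full set is {106°, 226°, 346°}.

226°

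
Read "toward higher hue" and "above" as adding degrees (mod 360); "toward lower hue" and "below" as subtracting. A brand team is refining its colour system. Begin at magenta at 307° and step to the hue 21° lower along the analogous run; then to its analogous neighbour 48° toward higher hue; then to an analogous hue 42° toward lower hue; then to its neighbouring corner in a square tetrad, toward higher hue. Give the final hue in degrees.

−21° (analog 21° ↓): 307 − 21 = 286°
+48° (analog 48° ↑): 286 + 48 = 334°
−42° (analog 42° ↓): 334 − 42 = 292°
+90° (square ↑): 292 + 90 = 382 → 382 − 360 = 22°

22°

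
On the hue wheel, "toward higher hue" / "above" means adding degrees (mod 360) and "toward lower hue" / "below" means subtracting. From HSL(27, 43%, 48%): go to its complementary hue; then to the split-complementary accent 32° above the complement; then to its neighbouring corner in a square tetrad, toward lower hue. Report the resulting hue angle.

+180° (complement): 27 + 180 = 207°
+212° (split-comp 32° ↑): 207 + 212 = 419 → 419 − 360 = 59°
−90° (square ↓): 59 − 90 = -31 → -31 + 360 = 329°

329°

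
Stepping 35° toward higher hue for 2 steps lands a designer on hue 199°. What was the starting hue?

2 steps of 35° (toward higher hue) give a net shift of +70°.
Start = end − shift: 199 − 70 = 129°

129°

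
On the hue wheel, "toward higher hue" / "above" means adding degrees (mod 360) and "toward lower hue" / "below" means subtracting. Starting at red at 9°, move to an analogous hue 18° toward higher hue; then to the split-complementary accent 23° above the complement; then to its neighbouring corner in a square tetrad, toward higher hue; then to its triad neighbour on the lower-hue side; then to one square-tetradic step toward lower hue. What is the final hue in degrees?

+18° (analog 18° ↑): 9 + 18 = 27°
+203° (split-comp 23° ↑): 27 + 203 = 230°
+90° (square ↑): 230 + 90 = 320°
−120° (triadic ↓): 320 − 120 = 200°
−90° (square ↓): 200 − 90 = 110°

110°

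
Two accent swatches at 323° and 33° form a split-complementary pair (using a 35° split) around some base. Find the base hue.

The accents sit 35° either side of the complement, so the complement is their short-arc midpoint on the wheel.
Short-arc midpoint of 323° and 33°: 358°.
Base is 180° from the complement: 358 − 180 = 178°

178°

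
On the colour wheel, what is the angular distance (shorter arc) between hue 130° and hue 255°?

|130 − 255| = 125.
125 ≤ 180, so the shorter arc is 125°.

125°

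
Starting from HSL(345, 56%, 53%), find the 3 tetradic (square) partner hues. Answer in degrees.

75°, 165°, 255°

345 + 90 = 435 → 435 − 360 = 75°
345 + 180 = 525 → 525 − 360 = 165°
345 + 270 = 615 → 615 − 360 = 255°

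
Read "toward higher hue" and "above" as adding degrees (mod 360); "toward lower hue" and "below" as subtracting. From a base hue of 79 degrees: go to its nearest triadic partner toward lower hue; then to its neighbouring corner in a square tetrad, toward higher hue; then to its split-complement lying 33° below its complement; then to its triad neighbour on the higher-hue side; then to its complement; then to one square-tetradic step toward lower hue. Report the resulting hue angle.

46°

triadic ↓ −120°: 79 − 120 = -41 → -41 + 360 = 319°
square ↑ +90°: 319 + 90 = 409 → 409 − 360 = 49°
split-comp 33° ↓ +147°: 49 + 147 = 196°
triadic ↑ +120°: 196 + 120 = 316°
complement +180°: 316 + 180 = 496 → 496 − 360 = 136°
square ↓ −90°: 136 − 90 = 46°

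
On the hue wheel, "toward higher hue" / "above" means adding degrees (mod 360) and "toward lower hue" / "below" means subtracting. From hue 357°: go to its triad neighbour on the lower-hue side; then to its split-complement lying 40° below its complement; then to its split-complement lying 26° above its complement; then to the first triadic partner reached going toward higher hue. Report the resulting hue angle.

357 − 120 = 237°   (triadic ↓)
237 + 140 = 377 → 377 − 360 = 17°   (split-comp 40° ↓)
17 + 206 = 223°   (split-comp 26° ↑)
223 + 120 = 343°   (triadic ↑)

343°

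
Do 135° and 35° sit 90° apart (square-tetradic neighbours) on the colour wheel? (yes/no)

Angular distance: |135 − 35| = 100 = 100°.
90° apart (square-tetradic neighbours) requires 90°.

no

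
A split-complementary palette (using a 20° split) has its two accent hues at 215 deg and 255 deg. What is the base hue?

55°

The accents sit 20° either side of the complement, so the complement is their short-arc midpoint on the wheel.
Short-arc midpoint of 215° and 255°: 235°.
Base is 180° from the complement: 235 − 180 = 55°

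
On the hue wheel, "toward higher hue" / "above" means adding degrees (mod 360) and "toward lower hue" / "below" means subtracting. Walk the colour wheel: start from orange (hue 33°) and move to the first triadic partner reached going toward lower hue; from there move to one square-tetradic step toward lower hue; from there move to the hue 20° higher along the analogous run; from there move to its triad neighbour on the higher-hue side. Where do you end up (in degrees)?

323°

−120° (triadic ↓): 33 − 120 = -87 → -87 + 360 = 273°
−90° (square ↓): 273 − 90 = 183°
+20° (analog 20° ↑): 183 + 20 = 203°
+120° (triadic ↑): 203 + 120 = 323°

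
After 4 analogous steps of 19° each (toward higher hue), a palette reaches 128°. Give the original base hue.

52°

4 steps of 19° (toward higher hue) give a net shift of +76°.
Start = end − shift: 128 − 76 = 52°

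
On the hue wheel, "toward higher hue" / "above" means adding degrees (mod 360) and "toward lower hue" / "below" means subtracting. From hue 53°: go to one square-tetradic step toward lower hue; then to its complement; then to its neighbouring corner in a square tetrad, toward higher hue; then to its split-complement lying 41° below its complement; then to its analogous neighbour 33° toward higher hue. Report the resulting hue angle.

−90° (square ↓): 53 − 90 = -37 → -37 + 360 = 323°
+180° (complement): 323 + 180 = 503 → 503 − 360 = 143°
+90° (square ↑): 143 + 90 = 233°
+139° (split-comp 41° ↓): 233 + 139 = 372 → 372 − 360 = 12°
+33° (analog 33° ↑): 12 + 33 = 45°

45°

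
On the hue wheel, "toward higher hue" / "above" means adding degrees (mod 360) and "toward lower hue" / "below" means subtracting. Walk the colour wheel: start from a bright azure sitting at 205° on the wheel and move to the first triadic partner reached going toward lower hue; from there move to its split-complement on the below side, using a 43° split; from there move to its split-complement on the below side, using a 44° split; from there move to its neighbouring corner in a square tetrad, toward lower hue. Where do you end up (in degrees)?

268°

triadic ↓ −120°: 205 − 120 = 85°
split-comp 43° ↓ +137°: 85 + 137 = 222°
split-comp 44° ↓ +136°: 222 + 136 = 358°
square ↓ −90°: 358 − 90 = 268°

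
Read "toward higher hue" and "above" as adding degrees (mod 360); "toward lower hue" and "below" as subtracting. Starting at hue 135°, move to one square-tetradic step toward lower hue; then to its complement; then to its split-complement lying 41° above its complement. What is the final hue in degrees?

135 − 90 = 45°   (square ↓)
45 + 180 = 225°   (complement)
225 + 221 = 446 → 446 − 360 = 86°   (split-comp 41° ↑)

86°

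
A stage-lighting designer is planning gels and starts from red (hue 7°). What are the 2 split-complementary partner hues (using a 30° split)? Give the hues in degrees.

Split-complementary hues sit 30° either side of the complement.
Complement of 7°: 7 + 180 = 187°
187 − 30 = 157°
187 + 30 = 217°

157° and 217°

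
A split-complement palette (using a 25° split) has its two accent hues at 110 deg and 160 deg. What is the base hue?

315°

The accents sit 25° either side of the complement, so the complement is their short-arc midpoint on the wheel.
Short-arc midpoint of 110° and 160°: 135°.
Base is 180° from the complement: 135 − 180 = -45 → -45 + 360 = 315°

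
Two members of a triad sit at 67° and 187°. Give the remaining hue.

307°

A triad spaces three hues 120° apart.
The full set is {67°, 187°, 307°}.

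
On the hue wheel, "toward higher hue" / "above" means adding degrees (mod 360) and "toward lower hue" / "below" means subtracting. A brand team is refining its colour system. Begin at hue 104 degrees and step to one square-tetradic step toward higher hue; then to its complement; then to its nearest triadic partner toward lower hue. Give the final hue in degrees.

254°

+90° (square ↑): 104 + 90 = 194°
+180° (complement): 194 + 180 = 374 → 374 − 360 = 14°
−120° (triadic ↓): 14 − 120 = -106 → -106 + 360 = 254°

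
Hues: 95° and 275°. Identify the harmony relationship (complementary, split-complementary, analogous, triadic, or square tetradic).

complementary

Sort the hues: 95°, 275°.
Successive gaps around the wheel: 180°, 180°.
Two hues 180° apart are complementary.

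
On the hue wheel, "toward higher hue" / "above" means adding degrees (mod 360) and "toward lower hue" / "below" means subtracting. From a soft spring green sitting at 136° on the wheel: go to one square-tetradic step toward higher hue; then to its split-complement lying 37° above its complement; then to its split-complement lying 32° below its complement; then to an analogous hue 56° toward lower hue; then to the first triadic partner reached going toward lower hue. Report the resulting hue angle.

136 + 90 = 226°   (square ↑)
226 + 217 = 443 → 443 − 360 = 83°   (split-comp 37° ↑)
83 + 148 = 231°   (split-comp 32° ↓)
231 − 56 = 175°   (analog 56° ↓)
175 − 120 = 55°   (triadic ↓)

55°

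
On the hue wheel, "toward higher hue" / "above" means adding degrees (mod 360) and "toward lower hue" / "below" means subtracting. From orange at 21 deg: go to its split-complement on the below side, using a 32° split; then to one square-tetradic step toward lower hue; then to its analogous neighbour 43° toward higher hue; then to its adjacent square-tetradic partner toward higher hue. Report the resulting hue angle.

21 + 148 = 169°   (split-comp 32° ↓)
169 − 90 = 79°   (square ↓)
79 + 43 = 122°   (analog 43° ↑)
122 + 90 = 212°   (square ↑)

212°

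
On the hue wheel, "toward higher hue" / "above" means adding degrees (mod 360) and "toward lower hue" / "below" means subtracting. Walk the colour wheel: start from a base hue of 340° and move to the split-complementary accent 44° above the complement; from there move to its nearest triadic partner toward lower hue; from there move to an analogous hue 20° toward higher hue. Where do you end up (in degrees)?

104°

split-comp 44° ↑ +224°: 340 + 224 = 564 → 564 − 360 = 204°
triadic ↓ −120°: 204 − 120 = 84°
analog 20° ↑ +20°: 84 + 20 = 104°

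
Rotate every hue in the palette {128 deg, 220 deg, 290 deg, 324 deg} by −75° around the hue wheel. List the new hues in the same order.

53°, 145°, 215°, 249°

128 − 75 = 53°
220 − 75 = 145°
290 − 75 = 215°
324 − 75 = 249°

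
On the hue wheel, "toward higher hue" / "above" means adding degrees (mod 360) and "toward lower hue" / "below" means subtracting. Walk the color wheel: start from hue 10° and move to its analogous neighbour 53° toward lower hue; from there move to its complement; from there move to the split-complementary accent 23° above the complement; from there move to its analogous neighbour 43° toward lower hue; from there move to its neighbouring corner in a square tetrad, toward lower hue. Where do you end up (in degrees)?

10 − 53 = -43 → -43 + 360 = 317°   (analog 53° ↓)
317 + 180 = 497 → 497 − 360 = 137°   (complement)
137 + 203 = 340°   (split-comp 23° ↑)
340 − 43 = 297°   (analog 43° ↓)
297 − 90 = 207°   (square ↓)

207°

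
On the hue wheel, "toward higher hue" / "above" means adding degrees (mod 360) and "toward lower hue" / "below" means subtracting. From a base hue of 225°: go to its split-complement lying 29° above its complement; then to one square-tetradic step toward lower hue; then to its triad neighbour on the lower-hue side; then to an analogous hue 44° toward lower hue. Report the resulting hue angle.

180°

split-comp 29° ↑ +209°: 225 + 209 = 434 → 434 − 360 = 74°
square ↓ −90°: 74 − 90 = -16 → -16 + 360 = 344°
triadic ↓ −120°: 344 − 120 = 224°
analog 44° ↓ −44°: 224 − 44 = 180°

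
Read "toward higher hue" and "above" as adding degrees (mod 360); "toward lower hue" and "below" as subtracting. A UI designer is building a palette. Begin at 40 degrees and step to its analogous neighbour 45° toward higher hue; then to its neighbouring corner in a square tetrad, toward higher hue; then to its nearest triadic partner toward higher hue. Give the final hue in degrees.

+45° (analog 45° ↑): 40 + 45 = 85°
+90° (square ↑): 85 + 90 = 175°
+120° (triadic ↑): 175 + 120 = 295°

295°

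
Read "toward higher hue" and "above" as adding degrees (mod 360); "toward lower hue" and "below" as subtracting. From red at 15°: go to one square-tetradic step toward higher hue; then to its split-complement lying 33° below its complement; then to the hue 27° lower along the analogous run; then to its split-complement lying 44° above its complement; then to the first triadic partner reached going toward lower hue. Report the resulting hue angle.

329°

square ↑ +90°: 15 + 90 = 105°
split-comp 33° ↓ +147°: 105 + 147 = 252°
analog 27° ↓ −27°: 252 − 27 = 225°
split-comp 44° ↑ +224°: 225 + 224 = 449 → 449 − 360 = 89°
triadic ↓ −120°: 89 − 120 = -31 → -31 + 360 = 329°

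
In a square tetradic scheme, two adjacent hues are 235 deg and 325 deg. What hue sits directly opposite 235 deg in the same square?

55°

A square tetradic scheme places four hues 90° apart; opposite corners are 180° apart.
235 + 180 = 415 → 415 − 360 = 55°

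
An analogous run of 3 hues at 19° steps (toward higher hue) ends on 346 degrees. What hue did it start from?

2 steps of 19° (toward higher hue) give a net shift of +38°.
Start = end − shift: 346 − 38 = 308°

308°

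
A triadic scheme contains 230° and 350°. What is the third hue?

A triad spaces three hues 120° apart.
The full set is {110°, 230°, 350°}.

110°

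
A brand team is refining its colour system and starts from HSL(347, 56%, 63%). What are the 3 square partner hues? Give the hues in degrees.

A square tetradic scheme places four hues every 90°.
347 + 90 = 437 → 437 − 360 = 77°
347 + 180 = 527 → 527 − 360 = 167°
347 + 270 = 617 → 617 − 360 = 257°

77°, 167°, 257°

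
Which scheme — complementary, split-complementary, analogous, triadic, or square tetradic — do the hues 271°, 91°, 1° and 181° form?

Sort the hues: 1°, 91°, 181°, 271°.
Successive gaps around the wheel: 90°, 90°, 90°, 90°.
Four hues every 90° form a square tetradic scheme.

square tetradic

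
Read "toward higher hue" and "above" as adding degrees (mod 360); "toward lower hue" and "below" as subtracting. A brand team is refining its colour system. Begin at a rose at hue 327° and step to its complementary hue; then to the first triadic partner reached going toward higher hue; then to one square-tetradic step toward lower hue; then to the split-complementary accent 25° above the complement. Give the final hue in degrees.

complement +180°: 327 + 180 = 507 → 507 − 360 = 147°
triadic ↑ +120°: 147 + 120 = 267°
square ↓ −90°: 267 − 90 = 177°
split-comp 25° ↑ +205°: 177 + 205 = 382 → 382 − 360 = 22°

22°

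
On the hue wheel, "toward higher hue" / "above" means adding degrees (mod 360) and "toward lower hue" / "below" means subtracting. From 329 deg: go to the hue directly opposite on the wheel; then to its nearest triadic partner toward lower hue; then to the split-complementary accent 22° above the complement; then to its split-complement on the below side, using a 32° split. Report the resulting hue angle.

complement +180°: 329 + 180 = 509 → 509 − 360 = 149°
triadic ↓ −120°: 149 − 120 = 29°
split-comp 22° ↑ +202°: 29 + 202 = 231°
split-comp 32° ↓ +148°: 231 + 148 = 379 → 379 − 360 = 19°

19°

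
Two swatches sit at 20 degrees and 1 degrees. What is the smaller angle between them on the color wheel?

19°

|20 − 1| = 19.
19 ≤ 180, so the shorter arc is 19°.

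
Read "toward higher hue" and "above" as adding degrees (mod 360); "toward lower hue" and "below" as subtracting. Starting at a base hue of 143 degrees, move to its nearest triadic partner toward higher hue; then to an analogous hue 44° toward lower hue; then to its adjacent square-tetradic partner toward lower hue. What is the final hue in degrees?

129°

triadic ↑ +120°: 143 + 120 = 263°
analog 44° ↓ −44°: 263 − 44 = 219°
square ↓ −90°: 219 − 90 = 129°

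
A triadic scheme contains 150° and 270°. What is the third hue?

A triad spaces three hues 120° apart.
The full set is {30°, 150°, 270°}.

30°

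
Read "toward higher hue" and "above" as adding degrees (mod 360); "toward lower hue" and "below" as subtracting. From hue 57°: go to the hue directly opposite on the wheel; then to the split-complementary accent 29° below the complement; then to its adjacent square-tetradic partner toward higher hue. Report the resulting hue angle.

118°

57 + 180 = 237°   (complement)
237 + 151 = 388 → 388 − 360 = 28°   (split-comp 29° ↓)
28 + 90 = 118°   (square ↑)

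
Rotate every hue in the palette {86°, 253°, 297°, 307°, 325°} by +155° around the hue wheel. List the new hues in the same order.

86 + 155 = 241°
253 + 155 = 408 → 408 − 360 = 48°
297 + 155 = 452 → 452 − 360 = 92°
307 + 155 = 462 → 462 − 360 = 102°
325 + 155 = 480 → 480 − 360 = 120°

241°, 48°, 92°, 102°, 120°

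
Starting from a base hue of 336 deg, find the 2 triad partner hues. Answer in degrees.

96° and 216°

A triad places three hues 120° apart.
336 + 120 = 456 → 456 − 360 = 96°
336 + 240 = 576 → 576 − 360 = 216°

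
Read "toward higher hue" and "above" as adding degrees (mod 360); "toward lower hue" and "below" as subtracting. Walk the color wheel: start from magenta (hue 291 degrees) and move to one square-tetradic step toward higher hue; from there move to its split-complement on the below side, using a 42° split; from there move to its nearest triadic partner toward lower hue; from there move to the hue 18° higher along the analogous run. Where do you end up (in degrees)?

57°

291 + 90 = 381 → 381 − 360 = 21°   (square ↑)
21 + 138 = 159°   (split-comp 42° ↓)
159 − 120 = 39°   (triadic ↓)
39 + 18 = 57°   (analog 18° ↑)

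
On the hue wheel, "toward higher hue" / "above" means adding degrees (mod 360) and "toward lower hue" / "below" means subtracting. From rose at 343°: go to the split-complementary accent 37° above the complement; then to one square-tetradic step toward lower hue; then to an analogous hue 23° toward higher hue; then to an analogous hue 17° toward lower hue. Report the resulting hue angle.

116°

343 + 217 = 560 → 560 − 360 = 200°   (split-comp 37° ↑)
200 − 90 = 110°   (square ↓)
110 + 23 = 133°   (analog 23° ↑)
133 − 17 = 116°   (analog 17° ↓)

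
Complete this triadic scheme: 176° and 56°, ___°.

296°

A triad places three hues 120° apart.
The full set through 56° is {56°, 176°, 296°}.
Given {56°, 176°}, the missing hue is 296°.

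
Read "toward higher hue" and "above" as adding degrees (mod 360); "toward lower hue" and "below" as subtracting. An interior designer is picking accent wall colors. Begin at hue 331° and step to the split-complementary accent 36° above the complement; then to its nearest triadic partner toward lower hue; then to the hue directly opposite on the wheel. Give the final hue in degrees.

split-comp 36° ↑ +216°: 331 + 216 = 547 → 547 − 360 = 187°
triadic ↓ −120°: 187 − 120 = 67°
complement +180°: 67 + 180 = 247°

247°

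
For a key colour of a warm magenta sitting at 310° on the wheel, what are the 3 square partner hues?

A square tetradic scheme places four hues every 90°.
310 + 90 = 400 → 400 − 360 = 40°
310 + 180 = 490 → 490 − 360 = 130°
310 + 270 = 580 → 580 − 360 = 220°

40°, 130°, 220°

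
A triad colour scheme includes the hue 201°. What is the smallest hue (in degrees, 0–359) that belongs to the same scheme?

81°

A triad places three hues 120° apart.
The full set through 201° is {81°, 201°, 321°}.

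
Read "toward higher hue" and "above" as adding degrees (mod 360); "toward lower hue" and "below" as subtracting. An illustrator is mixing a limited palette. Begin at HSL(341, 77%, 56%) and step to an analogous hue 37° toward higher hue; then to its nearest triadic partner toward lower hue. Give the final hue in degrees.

+37° (analog 37° ↑): 341 + 37 = 378 → 378 − 360 = 18°
−120° (triadic ↓): 18 − 120 = -102 → -102 + 360 = 258°

258°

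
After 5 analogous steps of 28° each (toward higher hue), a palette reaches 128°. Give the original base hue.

5 steps of 28° (toward higher hue) give a net shift of +140°.
Start = end − shift: 128 − 140 = -12 → -12 + 360 = 348°

348°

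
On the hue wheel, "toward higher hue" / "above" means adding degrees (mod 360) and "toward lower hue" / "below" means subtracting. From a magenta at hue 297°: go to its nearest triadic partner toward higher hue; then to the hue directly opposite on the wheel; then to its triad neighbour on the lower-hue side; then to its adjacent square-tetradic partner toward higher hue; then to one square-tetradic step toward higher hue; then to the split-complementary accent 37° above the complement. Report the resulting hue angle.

triadic ↑ +120°: 297 + 120 = 417 → 417 − 360 = 57°
complement +180°: 57 + 180 = 237°
triadic ↓ −120°: 237 − 120 = 117°
square ↑ +90°: 117 + 90 = 207°
square ↑ +90°: 207 + 90 = 297°
split-comp 37° ↑ +217°: 297 + 217 = 514 → 514 − 360 = 154°

154°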